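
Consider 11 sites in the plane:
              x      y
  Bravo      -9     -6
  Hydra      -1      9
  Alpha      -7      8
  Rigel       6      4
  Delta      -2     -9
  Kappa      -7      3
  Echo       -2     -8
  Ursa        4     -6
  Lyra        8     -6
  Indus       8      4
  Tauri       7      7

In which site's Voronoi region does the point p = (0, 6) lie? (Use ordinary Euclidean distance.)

Squared Euclidean distances:
d²(p, Bravo) = (0−(-9))² + (6−(-6))² = 81 + 144 = 225
d²(p, Hydra) = (0−(-1))² + (6−9)² = 1 + 9 = 10
d²(p, Alpha) = (0−(-7))² + (6−8)² = 49 + 4 = 53
d²(p, Rigel) = (0−6)² + (6−4)² = 36 + 4 = 40
d²(p, Delta) = (0−(-2))² + (6−(-9))² = 4 + 225 = 229
d²(p, Kappa) = (0−(-7))² + (6−3)² = 49 + 9 = 58
d²(p, Echo) = (0−(-2))² + (6−(-8))² = 4 + 196 = 200
d²(p, Ursa) = (0−4)² + (6−(-6))² = 16 + 144 = 160
d²(p, Lyra) = (0−8)² + (6−(-6))² = 64 + 144 = 208
d²(p, Indus) = (0−8)² + (6−4)² = 64 + 4 = 68
d²(p, Tauri) = (0−7)² + (6−7)² = 49 + 1 = 50
Minimum is at Hydra.

Hydra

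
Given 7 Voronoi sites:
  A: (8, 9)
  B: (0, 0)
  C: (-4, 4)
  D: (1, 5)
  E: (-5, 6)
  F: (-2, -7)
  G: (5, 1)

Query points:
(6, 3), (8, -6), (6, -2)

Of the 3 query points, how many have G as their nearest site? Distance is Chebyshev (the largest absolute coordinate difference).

3

(6, 3) — d to each: A:6, B:6, C:10, D:5, E:11, F:10, G:2 → nearest is G
(8, -6) — d to each: A:15, B:8, C:12, D:11, E:13, F:10, G:7 → nearest is G
(6, -2) — d to each: A:11, B:6, C:10, D:7, E:11, F:8, G:3 → nearest is G
3 of the 3 points have G as nearest.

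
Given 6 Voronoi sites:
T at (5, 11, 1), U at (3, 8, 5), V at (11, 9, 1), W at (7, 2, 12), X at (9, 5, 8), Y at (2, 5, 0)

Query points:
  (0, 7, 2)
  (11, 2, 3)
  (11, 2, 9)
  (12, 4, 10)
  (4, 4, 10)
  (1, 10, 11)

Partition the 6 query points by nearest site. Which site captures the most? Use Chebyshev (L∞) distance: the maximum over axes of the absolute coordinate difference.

(0, 7, 2) — d to each: T:5, U:3, V:11, W:10, X:9, Y:2 → nearest is Y
(11, 2, 3) — d to each: T:9, U:8, V:7, W:9, X:5, Y:9 → nearest is X
(11, 2, 9) — d to each: T:9, U:8, V:8, W:4, X:3, Y:9 → nearest is X
(12, 4, 10) — d to each: T:9, U:9, V:9, W:5, X:3, Y:10 → nearest is X
(4, 4, 10) — d to each: T:9, U:5, V:9, W:3, X:5, Y:10 → nearest is W
(1, 10, 11) — d to each: T:10, U:6, V:10, W:8, X:8, Y:11 → nearest is U
Tally — U:1, W:1, X:3, Y:1. X captures the most (3).

X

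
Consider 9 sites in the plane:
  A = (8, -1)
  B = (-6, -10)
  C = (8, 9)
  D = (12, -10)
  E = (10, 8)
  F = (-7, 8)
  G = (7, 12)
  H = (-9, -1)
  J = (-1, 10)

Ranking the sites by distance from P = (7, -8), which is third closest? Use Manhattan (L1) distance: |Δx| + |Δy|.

d(P,A) = 1 + 7 = 8
d(P,B) = 13 + 2 = 15
d(P,C) = 1 + 17 = 18
d(P,D) = 5 + 2 = 7
d(P,E) = 3 + 16 = 19
d(P,F) = 14 + 16 = 30
d(P,G) = 0 + 20 = 20
d(P,H) = 16 + 7 = 23
d(P,J) = 8 + 18 = 26
Sorted ascending: D, A, B, C, … — the third-nearest is B.

B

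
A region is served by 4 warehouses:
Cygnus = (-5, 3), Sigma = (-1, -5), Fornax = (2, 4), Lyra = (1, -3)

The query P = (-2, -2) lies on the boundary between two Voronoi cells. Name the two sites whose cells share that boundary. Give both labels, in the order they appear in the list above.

Sigma and Lyra

Squared distances from P to each site:
d²(P, Cygnus) = (-2−(-5))² + (-2−3)² = 9 + 25 = 34
d²(P, Sigma) = (-2−(-1))² + (-2−(-5))² = 1 + 9 = 10
d²(P, Fornax) = (-2−2)² + (-2−4)² = 16 + 36 = 52
d²(P, Lyra) = (-2−1)² + (-2−(-3))² = 9 + 1 = 10
P is equidistant from Sigma and Lyra (both at squared distance 10), and every other site is strictly farther — so P lies on the Sigma–Lyra Voronoi edge.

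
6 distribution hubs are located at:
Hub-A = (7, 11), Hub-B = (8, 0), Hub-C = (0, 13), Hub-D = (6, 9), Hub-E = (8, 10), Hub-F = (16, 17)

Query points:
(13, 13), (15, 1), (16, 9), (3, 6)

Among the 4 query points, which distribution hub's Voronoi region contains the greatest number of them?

Hub-F

(13, 13) — d² to each: Hub-A:40, Hub-B:194, Hub-C:169, Hub-D:65, Hub-E:34, Hub-F:25 → nearest is Hub-F
(15, 1) — d² to each: Hub-A:164, Hub-B:50, Hub-C:369, Hub-D:145, Hub-E:130, Hub-F:257 → nearest is Hub-B
(16, 9) — d² to each: Hub-A:85, Hub-B:145, Hub-C:272, Hub-D:100, Hub-E:65, Hub-F:64 → nearest is Hub-F
(3, 6) — d² to each: Hub-A:41, Hub-B:61, Hub-C:58, Hub-D:18, Hub-E:41, Hub-F:290 → nearest is Hub-D
Tally — Hub-B:1, Hub-D:1, Hub-F:2. Hub-F captures the most (2).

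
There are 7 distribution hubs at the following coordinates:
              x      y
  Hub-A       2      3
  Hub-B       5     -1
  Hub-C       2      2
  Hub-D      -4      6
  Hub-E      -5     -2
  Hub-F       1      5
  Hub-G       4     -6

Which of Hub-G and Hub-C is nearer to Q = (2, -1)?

Compare squared distances:
d²(Q, Hub-G) = (2−4)² + (-1−(-6))² = 4 + 25 = 29
d²(Q, Hub-C) = (2−2)² + (-1−2)² = 0 + 9 = 9
29 > 9, so Hub-C is closer.

Hub-C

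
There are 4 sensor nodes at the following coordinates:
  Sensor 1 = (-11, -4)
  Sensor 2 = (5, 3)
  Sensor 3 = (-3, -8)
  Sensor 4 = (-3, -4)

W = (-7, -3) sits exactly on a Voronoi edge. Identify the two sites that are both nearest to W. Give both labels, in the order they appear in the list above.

Squared distances from W to each site:
d²(W, Sensor 1) = (-7−(-11))² + (-3−(-4))² = 16 + 1 = 17
d²(W, Sensor 2) = (-7−5)² + (-3−3)² = 144 + 36 = 180
d²(W, Sensor 3) = (-7−(-3))² + (-3−(-8))² = 16 + 25 = 41
d²(W, Sensor 4) = (-7−(-3))² + (-3−(-4))² = 16 + 1 = 17
W is equidistant from Sensor 1 and Sensor 4 (both at squared distance 17), and every other site is strictly farther — so W lies on the Sensor 1–Sensor 4 Voronoi edge.

Sensor 1 and Sensor 4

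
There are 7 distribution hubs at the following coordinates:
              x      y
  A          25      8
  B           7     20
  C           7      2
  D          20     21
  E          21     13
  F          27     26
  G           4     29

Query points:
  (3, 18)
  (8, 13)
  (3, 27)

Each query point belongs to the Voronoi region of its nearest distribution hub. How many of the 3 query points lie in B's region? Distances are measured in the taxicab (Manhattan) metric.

(3, 18) — d to each: A:32, B:6, C:20, D:20, E:23, F:32, G:12 → nearest is B
(8, 13) — d to each: A:22, B:8, C:12, D:20, E:13, F:32, G:20 → nearest is B
(3, 27) — d to each: A:41, B:11, C:29, D:23, E:32, F:25, G:3 → nearest is G
2 of the 3 points have B as nearest.

2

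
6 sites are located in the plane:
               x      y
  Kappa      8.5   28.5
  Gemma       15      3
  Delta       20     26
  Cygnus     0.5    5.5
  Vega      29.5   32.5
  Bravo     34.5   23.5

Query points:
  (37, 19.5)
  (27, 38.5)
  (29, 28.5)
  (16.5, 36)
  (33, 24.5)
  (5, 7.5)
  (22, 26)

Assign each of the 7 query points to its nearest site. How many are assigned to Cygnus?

(37, 19.5) — d² to each: Kappa:893.25, Gemma:756.25, Delta:331.25, Cygnus:1528.25, Vega:225.25, Bravo:22.25 → nearest is Bravo
(27, 38.5) — d² to each: Kappa:442.25, Gemma:1404.25, Delta:205.25, Cygnus:1791.25, Vega:42.25, Bravo:281.25 → nearest is Vega
(29, 28.5) — d² to each: Kappa:420.25, Gemma:846.25, Delta:87.25, Cygnus:1341.25, Vega:16.25, Bravo:55.25 → nearest is Vega
(16.5, 36) — d² to each: Kappa:120.25, Gemma:1091.25, Delta:112.25, Cygnus:1186.25, Vega:181.25, Bravo:480.25 → nearest is Delta
(33, 24.5) — d² to each: Kappa:616.25, Gemma:786.25, Delta:171.25, Cygnus:1417.25, Vega:76.25, Bravo:3.25 → nearest is Bravo
(5, 7.5) — d² to each: Kappa:453.25, Gemma:120.25, Delta:567.25, Cygnus:24.25, Vega:1225.25, Bravo:1126.25 → nearest is Cygnus
(22, 26) — d² to each: Kappa:188.5, Gemma:578, Delta:4, Cygnus:882.5, Vega:98.5, Bravo:162.5 → nearest is Delta
1 of the 7 points has Cygnus as nearest.

1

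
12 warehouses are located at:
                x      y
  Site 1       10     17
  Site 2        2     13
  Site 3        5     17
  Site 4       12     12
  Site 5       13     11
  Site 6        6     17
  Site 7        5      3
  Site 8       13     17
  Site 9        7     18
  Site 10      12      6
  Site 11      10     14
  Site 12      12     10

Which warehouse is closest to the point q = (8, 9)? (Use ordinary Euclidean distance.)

Compare squared distances (the ordering matches that of the actual distances):
d²(q, Site 1) = (8−10)² + (9−17)² = 4 + 64 = 68
d²(q, Site 2) = (8−2)² + (9−13)² = 36 + 16 = 52
d²(q, Site 3) = (8−5)² + (9−17)² = 9 + 64 = 73
d²(q, Site 4) = (8−12)² + (9−12)² = 16 + 9 = 25
d²(q, Site 5) = (8−13)² + (9−11)² = 25 + 4 = 29
d²(q, Site 6) = (8−6)² + (9−17)² = 4 + 64 = 68
d²(q, Site 7) = (8−5)² + (9−3)² = 9 + 36 = 45
d²(q, Site 8) = (8−13)² + (9−17)² = 25 + 64 = 89
d²(q, Site 9) = (8−7)² + (9−18)² = 1 + 81 = 82
d²(q, Site 10) = (8−12)² + (9−6)² = 16 + 9 = 25
d²(q, Site 11) = (8−10)² + (9−14)² = 4 + 25 = 29
d²(q, Site 12) = (8−12)² + (9−10)² = 16 + 1 = 17
Site 12 is nearest.

Site 12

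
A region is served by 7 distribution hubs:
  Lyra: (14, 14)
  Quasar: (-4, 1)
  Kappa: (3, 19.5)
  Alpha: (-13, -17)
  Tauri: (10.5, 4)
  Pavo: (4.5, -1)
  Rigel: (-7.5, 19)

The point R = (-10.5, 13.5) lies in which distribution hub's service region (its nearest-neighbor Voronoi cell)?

Squared Euclidean distances:
d²(R, Lyra) = (-10.5−14)² + (13.5−14)² = 600.25 + 0.25 = 600.5
d²(R, Quasar) = (-10.5−(-4))² + (13.5−1)² = 42.25 + 156.25 = 198.5
d²(R, Kappa) = (-10.5−3)² + (13.5−19.5)² = 182.25 + 36 = 218.25
d²(R, Alpha) = (-10.5−(-13))² + (13.5−(-17))² = 6.25 + 930.25 = 936.5
d²(R, Tauri) = (-10.5−10.5)² + (13.5−4)² = 441 + 90.25 = 531.25
d²(R, Pavo) = (-10.5−4.5)² + (13.5−(-1))² = 225 + 210.25 = 435.25
d²(R, Rigel) = (-10.5−(-7.5))² + (13.5−19)² = 9 + 30.25 = 39.25
Rigel is nearest.

Rigel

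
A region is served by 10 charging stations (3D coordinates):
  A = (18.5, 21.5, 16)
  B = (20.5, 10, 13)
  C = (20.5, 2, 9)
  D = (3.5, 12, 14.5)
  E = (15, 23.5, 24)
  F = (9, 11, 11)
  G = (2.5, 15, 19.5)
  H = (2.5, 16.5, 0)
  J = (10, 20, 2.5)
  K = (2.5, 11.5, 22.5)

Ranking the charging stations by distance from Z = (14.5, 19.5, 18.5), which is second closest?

E

Compare squared distances (the ordering matches that of the actual distances):
|ZA|² = 16 + 4 + 6.25 = 26.25
|ZB|² = 36 + 90.25 + 30.25 = 156.5
|ZC|² = 36 + 306.25 + 90.25 = 432.5
|ZD|² = 121 + 56.25 + 16 = 193.25
|ZE|² = 0.25 + 16 + 30.25 = 46.5
|ZF|² = 30.25 + 72.25 + 56.25 = 158.75
|ZG|² = 144 + 20.25 + 1 = 165.25
|ZH|² = 144 + 9 + 342.25 = 495.25
|ZJ|² = 20.25 + 0.25 + 256 = 276.5
|ZK|² = 144 + 64 + 16 = 224
Sorted ascending: A, E, B, … — the second-nearest is E.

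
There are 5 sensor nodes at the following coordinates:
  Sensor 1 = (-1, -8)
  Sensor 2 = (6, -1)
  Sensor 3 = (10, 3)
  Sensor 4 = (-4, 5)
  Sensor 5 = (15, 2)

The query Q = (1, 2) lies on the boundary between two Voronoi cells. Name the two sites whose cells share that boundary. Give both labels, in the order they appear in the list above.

Sensor 2 and Sensor 4

Squared distances from Q to each site:
d²(Q, Sensor 1) = (1−(-1))² + (2−(-8))² = 4 + 100 = 104
d²(Q, Sensor 2) = (1−6)² + (2−(-1))² = 25 + 9 = 34
d²(Q, Sensor 3) = (1−10)² + (2−3)² = 81 + 1 = 82
d²(Q, Sensor 4) = (1−(-4))² + (2−5)² = 25 + 9 = 34
d²(Q, Sensor 5) = (1−15)² + (2−2)² = 196 + 0 = 196
Q is equidistant from Sensor 2 and Sensor 4 (both at squared distance 34), and every other site is strictly farther — so Q lies on the Sensor 2–Sensor 4 Voronoi edge.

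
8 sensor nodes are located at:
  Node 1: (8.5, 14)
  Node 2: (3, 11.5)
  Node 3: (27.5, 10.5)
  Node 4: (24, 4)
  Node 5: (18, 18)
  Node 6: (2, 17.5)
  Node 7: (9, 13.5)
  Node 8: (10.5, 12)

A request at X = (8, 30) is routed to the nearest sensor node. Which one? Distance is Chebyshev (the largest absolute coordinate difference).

d(X, Node 1) = max(0.5, 16) = 16
d(X, Node 2) = max(5, 18.5) = 18.5
d(X, Node 3) = max(19.5, 19.5) = 19.5
d(X, Node 4) = max(16, 26) = 26
d(X, Node 5) = max(10, 12) = 12
d(X, Node 6) = max(6, 12.5) = 12.5
d(X, Node 7) = max(1, 16.5) = 16.5
d(X, Node 8) = max(2.5, 18) = 18
Node 5 is nearest.

Node 5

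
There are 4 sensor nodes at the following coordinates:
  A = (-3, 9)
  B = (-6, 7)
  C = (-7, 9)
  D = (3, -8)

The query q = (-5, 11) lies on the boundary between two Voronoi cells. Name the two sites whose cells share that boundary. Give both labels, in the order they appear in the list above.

A and C

Squared distances from q to each site:
|qA|² = (-5−(-3))² + (11−9)² = 4 + 4 = 8
|qB|² = (-5−(-6))² + (11−7)² = 1 + 16 = 17
|qC|² = (-5−(-7))² + (11−9)² = 4 + 4 = 8
|qD|² = (-5−3)² + (11−(-8))² = 64 + 361 = 425
q is equidistant from A and C (both at squared distance 8), and every other site is strictly farther — so q lies on the A–C Voronoi edge.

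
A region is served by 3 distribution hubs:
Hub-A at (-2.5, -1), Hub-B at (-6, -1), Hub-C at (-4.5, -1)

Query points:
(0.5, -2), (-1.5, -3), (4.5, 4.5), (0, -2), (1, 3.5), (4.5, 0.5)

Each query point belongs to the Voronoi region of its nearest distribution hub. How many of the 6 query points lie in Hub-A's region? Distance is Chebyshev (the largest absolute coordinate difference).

(0.5, -2) — d to each: Hub-A:3, Hub-B:6.5, Hub-C:5 → nearest is Hub-A
(-1.5, -3) — d to each: Hub-A:2, Hub-B:4.5, Hub-C:3 → nearest is Hub-A
(4.5, 4.5) — d to each: Hub-A:7, Hub-B:10.5, Hub-C:9 → nearest is Hub-A
(0, -2) — d to each: Hub-A:2.5, Hub-B:6, Hub-C:4.5 → nearest is Hub-A
(1, 3.5) — d to each: Hub-A:4.5, Hub-B:7, Hub-C:5.5 → nearest is Hub-A
(4.5, 0.5) — d to each: Hub-A:7, Hub-B:10.5, Hub-C:9 → nearest is Hub-A
6 of the 6 points have Hub-A as nearest.

6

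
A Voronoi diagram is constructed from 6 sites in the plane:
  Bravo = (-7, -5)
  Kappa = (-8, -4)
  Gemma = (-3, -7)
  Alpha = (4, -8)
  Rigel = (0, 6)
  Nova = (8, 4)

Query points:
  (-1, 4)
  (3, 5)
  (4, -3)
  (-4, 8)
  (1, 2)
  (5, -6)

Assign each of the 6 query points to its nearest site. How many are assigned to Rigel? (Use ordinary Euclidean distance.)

(-1, 4) — d² to each: Bravo:117, Kappa:113, Gemma:125, Alpha:169, Rigel:5, Nova:81 → nearest is Rigel
(3, 5) — d² to each: Bravo:200, Kappa:202, Gemma:180, Alpha:170, Rigel:10, Nova:26 → nearest is Rigel
(4, -3) — d² to each: Bravo:125, Kappa:145, Gemma:65, Alpha:25, Rigel:97, Nova:65 → nearest is Alpha
(-4, 8) — d² to each: Bravo:178, Kappa:160, Gemma:226, Alpha:320, Rigel:20, Nova:160 → nearest is Rigel
(1, 2) — d² to each: Bravo:113, Kappa:117, Gemma:97, Alpha:109, Rigel:17, Nova:53 → nearest is Rigel
(5, -6) — d² to each: Bravo:145, Kappa:173, Gemma:65, Alpha:5, Rigel:169, Nova:109 → nearest is Alpha
4 of the 6 points have Rigel as nearest.

4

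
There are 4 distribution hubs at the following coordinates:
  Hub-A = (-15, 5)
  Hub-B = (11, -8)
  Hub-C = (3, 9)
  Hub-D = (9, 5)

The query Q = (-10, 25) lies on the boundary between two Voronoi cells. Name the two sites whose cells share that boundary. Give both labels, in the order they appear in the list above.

Hub-A and Hub-C

Squared distances from Q to each site:
d²(Q, Hub-A) = (-10−(-15))² + (25−5)² = 25 + 400 = 425
d²(Q, Hub-B) = (-10−11)² + (25−(-8))² = 441 + 1089 = 1530
d²(Q, Hub-C) = (-10−3)² + (25−9)² = 169 + 256 = 425
d²(Q, Hub-D) = (-10−9)² + (25−5)² = 361 + 400 = 761
Q is equidistant from Hub-A and Hub-C (both at squared distance 425), and every other site is strictly farther — so Q lies on the Hub-A–Hub-C Voronoi edge.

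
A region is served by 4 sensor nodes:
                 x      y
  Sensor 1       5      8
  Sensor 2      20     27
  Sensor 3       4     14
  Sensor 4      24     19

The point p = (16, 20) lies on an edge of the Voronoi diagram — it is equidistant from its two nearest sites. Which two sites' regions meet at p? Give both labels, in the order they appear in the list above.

Squared distances from p to each site:
d²(p, Sensor 1) = 121 + 144 = 265
d²(p, Sensor 2) = 16 + 49 = 65
d²(p, Sensor 3) = 144 + 36 = 180
d²(p, Sensor 4) = 64 + 1 = 65
p is equidistant from Sensor 2 and Sensor 4 (both at squared distance 65), and every other site is strictly farther — so p lies on the Sensor 2–Sensor 4 Voronoi edge.

Sensor 2 and Sensor 4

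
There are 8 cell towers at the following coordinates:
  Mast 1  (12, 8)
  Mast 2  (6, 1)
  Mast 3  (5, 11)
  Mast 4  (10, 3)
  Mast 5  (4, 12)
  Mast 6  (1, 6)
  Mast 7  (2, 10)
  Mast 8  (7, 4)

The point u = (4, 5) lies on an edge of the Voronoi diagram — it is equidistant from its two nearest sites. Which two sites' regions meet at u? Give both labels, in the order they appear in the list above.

Squared distances from u to each site:
d²(u, Mast 1) = (4−12)² + (5−8)² = 64 + 9 = 73
d²(u, Mast 2) = (4−6)² + (5−1)² = 4 + 16 = 20
d²(u, Mast 3) = (4−5)² + (5−11)² = 1 + 36 = 37
d²(u, Mast 4) = (4−10)² + (5−3)² = 36 + 4 = 40
d²(u, Mast 5) = (4−4)² + (5−12)² = 0 + 49 = 49
d²(u, Mast 6) = (4−1)² + (5−6)² = 9 + 1 = 10
d²(u, Mast 7) = (4−2)² + (5−10)² = 4 + 25 = 29
d²(u, Mast 8) = (4−7)² + (5−4)² = 9 + 1 = 10
u is equidistant from Mast 6 and Mast 8 (both at squared distance 10), and every other site is strictly farther — so u lies on the Mast 6–Mast 8 Voronoi edge.

Mast 6 and Mast 8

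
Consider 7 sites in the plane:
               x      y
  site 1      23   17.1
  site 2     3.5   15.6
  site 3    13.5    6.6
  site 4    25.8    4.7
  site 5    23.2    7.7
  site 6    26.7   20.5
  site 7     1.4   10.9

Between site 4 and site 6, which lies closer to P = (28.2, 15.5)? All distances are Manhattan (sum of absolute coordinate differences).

site 6

d(P, site 4) = |28.2−25.8| + |15.5−4.7| = 2.4 + 10.8 = 13.2
d(P, site 6) = |28.2−26.7| + |15.5−20.5| = 1.5 + 5 = 6.5
13.2 > 6.5, so site 6 is closer.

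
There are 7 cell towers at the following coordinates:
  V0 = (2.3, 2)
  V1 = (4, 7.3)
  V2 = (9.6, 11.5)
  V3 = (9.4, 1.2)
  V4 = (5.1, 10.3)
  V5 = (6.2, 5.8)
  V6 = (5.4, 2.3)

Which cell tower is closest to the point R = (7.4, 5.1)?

V5

Compare squared distances (the ordering matches that of the actual distances):
|RV0|² = 26.01 + 9.61 = 35.62
|RV1|² = 11.56 + 4.84 = 16.4
|RV2|² = 4.84 + 40.96 = 45.8
|RV3|² = 4 + 15.21 = 19.21
|RV4|² = 5.29 + 27.04 = 32.33
|RV5|² = 1.44 + 0.49 = 1.93
|RV6|² = 4 + 7.84 = 11.84
Minimum is at V5.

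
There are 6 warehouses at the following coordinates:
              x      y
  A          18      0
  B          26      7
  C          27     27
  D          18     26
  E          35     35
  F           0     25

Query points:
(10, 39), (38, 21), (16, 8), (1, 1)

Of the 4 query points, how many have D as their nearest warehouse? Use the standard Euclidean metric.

1

(10, 39) — d² to each: A:1585, B:1280, C:433, D:233, E:641, F:296 → nearest is D
(38, 21) — d² to each: A:841, B:340, C:157, D:425, E:205, F:1460 → nearest is C
(16, 8) — d² to each: A:68, B:101, C:482, D:328, E:1090, F:545 → nearest is A
(1, 1) — d² to each: A:290, B:661, C:1352, D:914, E:2312, F:577 → nearest is A
1 of the 4 points has D as nearest.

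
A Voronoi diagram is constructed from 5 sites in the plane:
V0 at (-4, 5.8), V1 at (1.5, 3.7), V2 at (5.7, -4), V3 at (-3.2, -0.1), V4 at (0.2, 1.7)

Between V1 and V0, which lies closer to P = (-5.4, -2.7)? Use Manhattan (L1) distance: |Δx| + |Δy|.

d(P,V1) = |-5.4−1.5| + |-2.7−3.7| = 6.9 + 6.4 = 13.3
d(P,V0) = |-5.4−(-4)| + |-2.7−5.8| = 1.4 + 8.5 = 9.9
13.3 > 9.9, so V0 is closer.

V0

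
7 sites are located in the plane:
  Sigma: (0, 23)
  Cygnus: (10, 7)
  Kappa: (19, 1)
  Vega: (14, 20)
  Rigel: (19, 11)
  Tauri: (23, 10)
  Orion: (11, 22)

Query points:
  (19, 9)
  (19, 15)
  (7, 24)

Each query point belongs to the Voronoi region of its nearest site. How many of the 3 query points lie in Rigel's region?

2

(19, 9) — d² to each: Sigma:557, Cygnus:85, Kappa:64, Vega:146, Rigel:4, Tauri:17, Orion:233 → nearest is Rigel
(19, 15) — d² to each: Sigma:425, Cygnus:145, Kappa:196, Vega:50, Rigel:16, Tauri:41, Orion:113 → nearest is Rigel
(7, 24) — d² to each: Sigma:50, Cygnus:298, Kappa:673, Vega:65, Rigel:313, Tauri:452, Orion:20 → nearest is Orion
2 of the 3 points have Rigel as nearest.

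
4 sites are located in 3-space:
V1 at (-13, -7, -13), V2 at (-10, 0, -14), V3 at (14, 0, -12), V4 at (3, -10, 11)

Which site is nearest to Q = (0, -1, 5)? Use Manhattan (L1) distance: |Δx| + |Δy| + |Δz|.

d(Q,V1) = |0−(-13)| + |-1−(-7)| + |5−(-13)| = 13 + 6 + 18 = 37
d(Q,V2) = |0−(-10)| + |-1−0| + |5−(-14)| = 10 + 1 + 19 = 30
d(Q,V3) = |0−14| + |-1−0| + |5−(-12)| = 14 + 1 + 17 = 32
d(Q,V4) = |0−3| + |-1−(-10)| + |5−11| = 3 + 9 + 6 = 18
The smallest is to V4, so Q lies in the Voronoi region of V4.

V4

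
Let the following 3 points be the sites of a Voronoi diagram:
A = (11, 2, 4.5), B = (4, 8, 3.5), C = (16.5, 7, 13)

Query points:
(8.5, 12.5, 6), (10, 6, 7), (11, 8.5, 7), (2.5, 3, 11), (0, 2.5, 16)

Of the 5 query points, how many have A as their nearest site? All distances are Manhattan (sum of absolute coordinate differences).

2

(8.5, 12.5, 6) — d to each: A:14.5, B:11.5, C:20.5 → nearest is B
(10, 6, 7) — d to each: A:7.5, B:11.5, C:13.5 → nearest is A
(11, 8.5, 7) — d to each: A:9, B:11, C:13 → nearest is A
(2.5, 3, 11) — d to each: A:16, B:14, C:20 → nearest is B
(0, 2.5, 16) — d to each: A:23, B:22, C:24 → nearest is B
2 of the 5 points have A as nearest.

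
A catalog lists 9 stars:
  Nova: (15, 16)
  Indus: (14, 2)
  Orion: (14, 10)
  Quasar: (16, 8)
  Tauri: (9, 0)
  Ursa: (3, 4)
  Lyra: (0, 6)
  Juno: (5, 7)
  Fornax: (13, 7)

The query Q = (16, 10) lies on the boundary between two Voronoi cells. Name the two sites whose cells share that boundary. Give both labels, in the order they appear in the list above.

Orion and Quasar

Squared distances from Q to each site:
d²(Q, Nova) = 1 + 36 = 37
d²(Q, Indus) = 4 + 64 = 68
d²(Q, Orion) = 4 + 0 = 4
d²(Q, Quasar) = 0 + 4 = 4
d²(Q, Tauri) = 49 + 100 = 149
d²(Q, Ursa) = 169 + 36 = 205
d²(Q, Lyra) = 256 + 16 = 272
d²(Q, Juno) = 121 + 9 = 130
d²(Q, Fornax) = 9 + 9 = 18
Q is equidistant from Orion and Quasar (both at squared distance 4), and every other site is strictly farther — so Q lies on the Orion–Quasar Voronoi edge.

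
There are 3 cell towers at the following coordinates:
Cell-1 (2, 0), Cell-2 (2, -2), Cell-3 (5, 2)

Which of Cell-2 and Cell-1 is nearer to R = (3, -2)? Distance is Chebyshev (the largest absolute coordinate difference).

d(R, Cell-2) = max(1, 0) = 1
d(R, Cell-1) = max(1, 2) = 2
1 < 2, so Cell-2 is closer.

Cell-2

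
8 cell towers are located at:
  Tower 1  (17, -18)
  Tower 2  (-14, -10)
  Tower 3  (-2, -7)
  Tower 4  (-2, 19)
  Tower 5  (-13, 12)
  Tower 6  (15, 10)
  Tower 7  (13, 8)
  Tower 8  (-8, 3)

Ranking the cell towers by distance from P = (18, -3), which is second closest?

Tower 6

Compare squared distances (the ordering matches that of the actual distances):
d²(P, Tower 1) = (18−17)² + (-3−(-18))² = 1 + 225 = 226
d²(P, Tower 2) = (18−(-14))² + (-3−(-10))² = 1024 + 49 = 1073
d²(P, Tower 3) = (18−(-2))² + (-3−(-7))² = 400 + 16 = 416
d²(P, Tower 4) = (18−(-2))² + (-3−19)² = 400 + 484 = 884
d²(P, Tower 5) = (18−(-13))² + (-3−12)² = 961 + 225 = 1186
d²(P, Tower 6) = (18−15)² + (-3−10)² = 9 + 169 = 178
d²(P, Tower 7) = (18−13)² + (-3−8)² = 25 + 121 = 146
d²(P, Tower 8) = (18−(-8))² + (-3−3)² = 676 + 36 = 712
Sorted ascending: Tower 7, Tower 6, Tower 1, … — the second-nearest is Tower 6.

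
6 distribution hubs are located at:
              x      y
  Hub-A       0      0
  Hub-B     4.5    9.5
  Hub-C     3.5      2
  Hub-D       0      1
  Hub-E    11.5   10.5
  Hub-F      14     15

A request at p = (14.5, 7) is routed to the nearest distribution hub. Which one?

Hub-E

Since √ is increasing, it suffices to compare squared distances:
d²(p, Hub-A) = 210.25 + 49 = 259.25
d²(p, Hub-B) = 100 + 6.25 = 106.25
d²(p, Hub-C) = 121 + 25 = 146
d²(p, Hub-D) = 210.25 + 36 = 246.25
d²(p, Hub-E) = 9 + 12.25 = 21.25
d²(p, Hub-F) = 0.25 + 64 = 64.25
Hub-E is nearest.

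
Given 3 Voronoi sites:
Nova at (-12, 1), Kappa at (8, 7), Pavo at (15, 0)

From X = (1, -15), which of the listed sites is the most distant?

Kappa

Squared Euclidean distances:
d²(X, Nova) = (1−(-12))² + (-15−1)² = 169 + 256 = 425
d²(X, Kappa) = (1−8)² + (-15−7)² = 49 + 484 = 533
d²(X, Pavo) = (1−15)² + (-15−0)² = 196 + 225 = 421
The largest is to Kappa.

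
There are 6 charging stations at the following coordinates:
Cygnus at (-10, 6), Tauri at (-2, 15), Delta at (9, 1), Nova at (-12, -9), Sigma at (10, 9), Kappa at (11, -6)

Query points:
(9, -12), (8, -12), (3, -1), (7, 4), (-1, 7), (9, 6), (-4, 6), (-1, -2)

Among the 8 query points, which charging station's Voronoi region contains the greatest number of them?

Delta

(9, -12) — d² to each: Cygnus:685, Tauri:850, Delta:169, Nova:450, Sigma:442, Kappa:40 → nearest is Kappa
(8, -12) — d² to each: Cygnus:648, Tauri:829, Delta:170, Nova:409, Sigma:445, Kappa:45 → nearest is Kappa
(3, -1) — d² to each: Cygnus:218, Tauri:281, Delta:40, Nova:289, Sigma:149, Kappa:89 → nearest is Delta
(7, 4) — d² to each: Cygnus:293, Tauri:202, Delta:13, Nova:530, Sigma:34, Kappa:116 → nearest is Delta
(-1, 7) — d² to each: Cygnus:82, Tauri:65, Delta:136, Nova:377, Sigma:125, Kappa:313 → nearest is Tauri
(9, 6) — d² to each: Cygnus:361, Tauri:202, Delta:25, Nova:666, Sigma:10, Kappa:148 → nearest is Sigma
(-4, 6) — d² to each: Cygnus:36, Tauri:85, Delta:194, Nova:289, Sigma:205, Kappa:369 → nearest is Cygnus
(-1, -2) — d² to each: Cygnus:145, Tauri:290, Delta:109, Nova:170, Sigma:242, Kappa:160 → nearest is Delta
Tally — Cygnus:1, Tauri:1, Delta:3, Sigma:1, Kappa:2. Delta captures the most (3).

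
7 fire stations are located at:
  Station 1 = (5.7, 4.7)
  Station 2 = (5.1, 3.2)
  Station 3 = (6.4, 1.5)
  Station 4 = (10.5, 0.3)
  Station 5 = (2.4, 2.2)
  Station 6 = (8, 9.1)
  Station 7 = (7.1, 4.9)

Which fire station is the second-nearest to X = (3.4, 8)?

Since √ is increasing, it suffices to compare squared distances:
d²(X, Station 1) = 5.29 + 10.89 = 16.18
d²(X, Station 2) = 2.89 + 23.04 = 25.93
d²(X, Station 3) = 9 + 42.25 = 51.25
d²(X, Station 4) = 50.41 + 59.29 = 109.7
d²(X, Station 5) = 1 + 33.64 = 34.64
d²(X, Station 6) = 21.16 + 1.21 = 22.37
d²(X, Station 7) = 13.69 + 9.61 = 23.3
Sorted ascending: Station 1, Station 6, Station 7, … — the second-nearest is Station 6.

Station 6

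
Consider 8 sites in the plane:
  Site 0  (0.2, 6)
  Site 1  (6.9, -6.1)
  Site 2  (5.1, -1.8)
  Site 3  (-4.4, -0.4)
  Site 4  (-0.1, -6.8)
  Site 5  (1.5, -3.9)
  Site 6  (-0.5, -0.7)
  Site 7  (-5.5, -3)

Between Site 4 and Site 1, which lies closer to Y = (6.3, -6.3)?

Site 1

Compare squared distances:
d²(Y, Site 4) = (6.3−(-0.1))² + (-6.3−(-6.8))² = 40.96 + 0.25 = 41.21
d²(Y, Site 1) = (6.3−6.9)² + (-6.3−(-6.1))² = 0.36 + 0.04 = 0.4
41.21 > 0.4, so Site 1 is closer.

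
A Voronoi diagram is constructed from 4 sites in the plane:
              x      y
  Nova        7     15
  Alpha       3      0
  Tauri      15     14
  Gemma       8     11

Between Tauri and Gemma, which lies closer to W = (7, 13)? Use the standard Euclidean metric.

Compare squared distances:
d²(W, Tauri) = (7−15)² + (13−14)² = 64 + 1 = 65
d²(W, Gemma) = (7−8)² + (13−11)² = 1 + 4 = 5
65 > 5, so Gemma is closer.

Gemma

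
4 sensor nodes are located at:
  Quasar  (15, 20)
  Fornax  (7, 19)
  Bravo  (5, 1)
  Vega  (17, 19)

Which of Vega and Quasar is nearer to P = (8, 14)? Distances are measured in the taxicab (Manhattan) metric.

d(P, Vega) = |8−17| + |14−19| = 9 + 5 = 14
d(P, Quasar) = |8−15| + |14−20| = 7 + 6 = 13
14 > 13, so Quasar is closer.

Quasar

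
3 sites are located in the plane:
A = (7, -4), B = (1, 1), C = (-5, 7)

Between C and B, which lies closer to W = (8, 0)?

Compare squared distances:
|WC|² = (8−(-5))² + (0−7)² = 169 + 49 = 218
|WB|² = (8−1)² + (0−1)² = 49 + 1 = 50
218 > 50, so B is closer.

B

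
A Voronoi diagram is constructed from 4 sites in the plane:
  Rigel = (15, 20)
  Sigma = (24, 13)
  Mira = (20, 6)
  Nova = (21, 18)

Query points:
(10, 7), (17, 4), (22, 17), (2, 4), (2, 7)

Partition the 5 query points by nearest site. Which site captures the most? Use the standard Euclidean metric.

(10, 7) — d² to each: Rigel:194, Sigma:232, Mira:101, Nova:242 → nearest is Mira
(17, 4) — d² to each: Rigel:260, Sigma:130, Mira:13, Nova:212 → nearest is Mira
(22, 17) — d² to each: Rigel:58, Sigma:20, Mira:125, Nova:2 → nearest is Nova
(2, 4) — d² to each: Rigel:425, Sigma:565, Mira:328, Nova:557 → nearest is Mira
(2, 7) — d² to each: Rigel:338, Sigma:520, Mira:325, Nova:482 → nearest is Mira
Tally — Mira:4, Nova:1. Mira captures the most (4).

Mira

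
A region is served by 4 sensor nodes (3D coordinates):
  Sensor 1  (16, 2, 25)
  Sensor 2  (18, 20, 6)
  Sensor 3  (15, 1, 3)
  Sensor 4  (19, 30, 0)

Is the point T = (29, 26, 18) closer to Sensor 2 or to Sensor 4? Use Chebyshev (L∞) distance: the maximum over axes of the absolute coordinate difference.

Sensor 2

d(T, Sensor 2) = max(11, 6, 12) = 12
d(T, Sensor 4) = max(10, 4, 18) = 18
12 < 18, so Sensor 2 is closer.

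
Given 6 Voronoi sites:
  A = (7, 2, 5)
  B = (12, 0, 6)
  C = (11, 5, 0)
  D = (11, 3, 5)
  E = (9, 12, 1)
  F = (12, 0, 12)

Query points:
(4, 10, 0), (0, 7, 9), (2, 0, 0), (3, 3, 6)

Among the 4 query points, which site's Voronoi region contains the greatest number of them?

(4, 10, 0) — d² to each: A:98, B:200, C:74, D:123, E:30, F:308 → nearest is E
(0, 7, 9) — d² to each: A:90, B:202, C:206, D:153, E:170, F:202 → nearest is A
(2, 0, 0) — d² to each: A:54, B:136, C:106, D:115, E:194, F:244 → nearest is A
(3, 3, 6) — d² to each: A:18, B:90, C:104, D:65, E:142, F:126 → nearest is A
Tally — A:3, E:1. A captures the most (3).

A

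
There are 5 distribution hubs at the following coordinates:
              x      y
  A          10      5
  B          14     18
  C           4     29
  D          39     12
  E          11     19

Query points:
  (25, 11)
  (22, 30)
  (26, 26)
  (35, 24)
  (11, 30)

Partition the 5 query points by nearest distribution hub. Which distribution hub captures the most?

(25, 11) — d² to each: A:261, B:170, C:765, D:197, E:260 → nearest is B
(22, 30) — d² to each: A:769, B:208, C:325, D:613, E:242 → nearest is B
(26, 26) — d² to each: A:697, B:208, C:493, D:365, E:274 → nearest is B
(35, 24) — d² to each: A:986, B:477, C:986, D:160, E:601 → nearest is D
(11, 30) — d² to each: A:626, B:153, C:50, D:1108, E:121 → nearest is C
Tally — B:3, C:1, D:1. B captures the most (3).

B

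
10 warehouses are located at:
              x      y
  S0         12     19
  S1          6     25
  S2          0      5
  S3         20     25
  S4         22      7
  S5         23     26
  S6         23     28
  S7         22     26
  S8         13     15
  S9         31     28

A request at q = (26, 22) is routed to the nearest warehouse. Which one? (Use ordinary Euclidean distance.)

Compare squared distances (the ordering matches that of the actual distances):
|qS0|² = 196 + 9 = 205
|qS1|² = 400 + 9 = 409
|qS2|² = 676 + 289 = 965
|qS3|² = 36 + 9 = 45
|qS4|² = 16 + 225 = 241
|qS5|² = 9 + 16 = 25
|qS6|² = 9 + 36 = 45
|qS7|² = 16 + 16 = 32
|qS8|² = 169 + 49 = 218
|qS9|² = 25 + 36 = 61
The smallest is to S5, so q lies in the Voronoi region of S5.

S5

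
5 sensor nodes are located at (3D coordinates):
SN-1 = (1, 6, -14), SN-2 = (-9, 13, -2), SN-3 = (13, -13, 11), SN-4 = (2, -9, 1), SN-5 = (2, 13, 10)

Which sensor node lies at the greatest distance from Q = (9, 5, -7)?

Squared Euclidean distances:
d²(Q, SN-1) = (9−1)² + (5−6)² + (-7−(-14))² = 64 + 1 + 49 = 114
d²(Q, SN-2) = (9−(-9))² + (5−13)² + (-7−(-2))² = 324 + 64 + 25 = 413
d²(Q, SN-3) = (9−13)² + (5−(-13))² + (-7−11)² = 16 + 324 + 324 = 664
d²(Q, SN-4) = (9−2)² + (5−(-9))² + (-7−1)² = 49 + 196 + 64 = 309
d²(Q, SN-5) = (9−2)² + (5−13)² + (-7−10)² = 49 + 64 + 289 = 402
The largest is to SN-3.

SN-3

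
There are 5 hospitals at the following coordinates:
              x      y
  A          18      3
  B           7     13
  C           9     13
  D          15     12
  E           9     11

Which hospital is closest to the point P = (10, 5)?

E

Since √ is increasing, it suffices to compare squared distances:
|PA|² = (10−18)² + (5−3)² = 64 + 4 = 68
|PB|² = (10−7)² + (5−13)² = 9 + 64 = 73
|PC|² = (10−9)² + (5−13)² = 1 + 64 = 65
|PD|² = (10−15)² + (5−12)² = 25 + 49 = 74
|PE|² = (10−9)² + (5−11)² = 1 + 36 = 37
The smallest is to E, so P lies in the Voronoi region of E.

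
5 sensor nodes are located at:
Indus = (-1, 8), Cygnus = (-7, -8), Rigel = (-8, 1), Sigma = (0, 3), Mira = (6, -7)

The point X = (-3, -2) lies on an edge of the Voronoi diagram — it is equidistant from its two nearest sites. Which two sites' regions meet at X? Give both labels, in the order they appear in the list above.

Squared distances from X to each site:
d²(X, Indus) = (-3−(-1))² + (-2−8)² = 4 + 100 = 104
d²(X, Cygnus) = (-3−(-7))² + (-2−(-8))² = 16 + 36 = 52
d²(X, Rigel) = (-3−(-8))² + (-2−1)² = 25 + 9 = 34
d²(X, Sigma) = (-3−0)² + (-2−3)² = 9 + 25 = 34
d²(X, Mira) = (-3−6)² + (-2−(-7))² = 81 + 25 = 106
X is equidistant from Rigel and Sigma (both at squared distance 34), and every other site is strictly farther — so X lies on the Rigel–Sigma Voronoi edge.

Rigel and Sigma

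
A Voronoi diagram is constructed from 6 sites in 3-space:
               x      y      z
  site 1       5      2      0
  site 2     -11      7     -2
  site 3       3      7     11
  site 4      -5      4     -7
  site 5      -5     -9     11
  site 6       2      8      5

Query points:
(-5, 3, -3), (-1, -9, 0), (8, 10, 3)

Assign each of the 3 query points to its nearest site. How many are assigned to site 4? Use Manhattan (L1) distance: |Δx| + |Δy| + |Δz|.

1

(-5, 3, -3) — d to each: site 1:14, site 2:11, site 3:26, site 4:5, site 5:26, site 6:20 → nearest is site 4
(-1, -9, 0) — d to each: site 1:17, site 2:28, site 3:31, site 4:24, site 5:15, site 6:25 → nearest is site 5
(8, 10, 3) — d to each: site 1:14, site 2:27, site 3:16, site 4:29, site 5:40, site 6:10 → nearest is site 6
1 of the 3 points has site 4 as nearest.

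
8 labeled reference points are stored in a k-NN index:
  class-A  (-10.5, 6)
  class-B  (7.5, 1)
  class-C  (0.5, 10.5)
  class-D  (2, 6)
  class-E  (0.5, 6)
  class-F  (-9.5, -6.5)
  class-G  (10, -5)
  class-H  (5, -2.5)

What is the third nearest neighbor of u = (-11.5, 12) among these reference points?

Squared Euclidean distances:
d²(u, class-A) = 1 + 36 = 37
d²(u, class-B) = 361 + 121 = 482
d²(u, class-C) = 144 + 2.25 = 146.25
d²(u, class-D) = 182.25 + 36 = 218.25
d²(u, class-E) = 144 + 36 = 180
d²(u, class-F) = 4 + 342.25 = 346.25
d²(u, class-G) = 462.25 + 289 = 751.25
d²(u, class-H) = 272.25 + 210.25 = 482.5
Sorted ascending: class-A, class-C, class-E, class-D, … — the third-nearest is class-E.

class-E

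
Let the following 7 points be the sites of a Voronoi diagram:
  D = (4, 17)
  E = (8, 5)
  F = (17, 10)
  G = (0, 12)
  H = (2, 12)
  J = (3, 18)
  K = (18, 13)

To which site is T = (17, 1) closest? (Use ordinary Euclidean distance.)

F

Squared Euclidean distances:
|TD|² = (17−4)² + (1−17)² = 169 + 256 = 425
|TE|² = (17−8)² + (1−5)² = 81 + 16 = 97
|TF|² = (17−17)² + (1−10)² = 0 + 81 = 81
|TG|² = (17−0)² + (1−12)² = 289 + 121 = 410
|TH|² = (17−2)² + (1−12)² = 225 + 121 = 346
|TJ|² = (17−3)² + (1−18)² = 196 + 289 = 485
|TK|² = (17−18)² + (1−13)² = 1 + 144 = 145
F is nearest.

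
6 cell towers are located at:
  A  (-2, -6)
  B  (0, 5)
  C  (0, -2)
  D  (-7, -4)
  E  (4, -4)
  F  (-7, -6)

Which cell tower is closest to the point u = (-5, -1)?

D

Since √ is increasing, it suffices to compare squared distances:
|uA|² = (-5−(-2))² + (-1−(-6))² = 9 + 25 = 34
|uB|² = (-5−0)² + (-1−5)² = 25 + 36 = 61
|uC|² = (-5−0)² + (-1−(-2))² = 25 + 1 = 26
|uD|² = (-5−(-7))² + (-1−(-4))² = 4 + 9 = 13
|uE|² = (-5−4)² + (-1−(-4))² = 81 + 9 = 90
|uF|² = (-5−(-7))² + (-1−(-6))² = 4 + 25 = 29
The smallest is to D, so u lies in the Voronoi region of D.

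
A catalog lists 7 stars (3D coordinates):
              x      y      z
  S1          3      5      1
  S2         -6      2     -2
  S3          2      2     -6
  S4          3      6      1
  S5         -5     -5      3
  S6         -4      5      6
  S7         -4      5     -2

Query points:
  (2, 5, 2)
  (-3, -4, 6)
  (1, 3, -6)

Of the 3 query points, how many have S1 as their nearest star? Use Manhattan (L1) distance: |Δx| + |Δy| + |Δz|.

1

(2, 5, 2) — d to each: S1:2, S2:15, S3:11, S4:3, S5:18, S6:10, S7:10 → nearest is S1
(-3, -4, 6) — d to each: S1:20, S2:17, S3:23, S4:21, S5:6, S6:10, S7:18 → nearest is S5
(1, 3, -6) — d to each: S1:11, S2:12, S3:2, S4:12, S5:23, S6:19, S7:11 → nearest is S3
1 of the 3 points has S1 as nearest.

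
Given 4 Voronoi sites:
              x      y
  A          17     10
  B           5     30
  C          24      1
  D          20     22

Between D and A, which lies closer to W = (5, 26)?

D

Compare squared distances:
|WD|² = (5−20)² + (26−22)² = 225 + 16 = 241
|WA|² = (5−17)² + (26−10)² = 144 + 256 = 400
241 < 400, so D is closer.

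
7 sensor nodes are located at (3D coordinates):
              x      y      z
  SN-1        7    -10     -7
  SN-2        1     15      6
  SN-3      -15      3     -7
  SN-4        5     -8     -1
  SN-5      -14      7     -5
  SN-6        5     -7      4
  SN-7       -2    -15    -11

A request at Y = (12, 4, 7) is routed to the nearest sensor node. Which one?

SN-6

Compare squared distances (the ordering matches that of the actual distances):
d²(Y, SN-1) = (12−7)² + (4−(-10))² + (7−(-7))² = 25 + 196 + 196 = 417
d²(Y, SN-2) = (12−1)² + (4−15)² + (7−6)² = 121 + 121 + 1 = 243
d²(Y, SN-3) = (12−(-15))² + (4−3)² + (7−(-7))² = 729 + 1 + 196 = 926
d²(Y, SN-4) = (12−5)² + (4−(-8))² + (7−(-1))² = 49 + 144 + 64 = 257
d²(Y, SN-5) = (12−(-14))² + (4−7)² + (7−(-5))² = 676 + 9 + 144 = 829
d²(Y, SN-6) = (12−5)² + (4−(-7))² + (7−4)² = 49 + 121 + 9 = 179
d²(Y, SN-7) = (12−(-2))² + (4−(-15))² + (7−(-11))² = 196 + 361 + 324 = 881
SN-6 is nearest.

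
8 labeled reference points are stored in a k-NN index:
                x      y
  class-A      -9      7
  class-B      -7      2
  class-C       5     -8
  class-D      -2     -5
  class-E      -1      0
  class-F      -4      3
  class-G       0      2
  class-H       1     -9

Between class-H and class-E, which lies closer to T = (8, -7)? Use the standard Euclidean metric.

class-H

Compare squared distances:
d²(T, class-H) = (8−1)² + (-7−(-9))² = 49 + 4 = 53
d²(T, class-E) = (8−(-1))² + (-7−0)² = 81 + 49 = 130
53 < 130, so class-H is closer.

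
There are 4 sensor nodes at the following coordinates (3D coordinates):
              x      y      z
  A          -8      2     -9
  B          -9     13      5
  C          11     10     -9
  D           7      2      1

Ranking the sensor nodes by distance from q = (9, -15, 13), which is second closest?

A

Squared Euclidean distances:
|qA|² = (9−(-8))² + (-15−2)² + (13−(-9))² = 289 + 289 + 484 = 1062
|qB|² = (9−(-9))² + (-15−13)² + (13−5)² = 324 + 784 + 64 = 1172
|qC|² = (9−11)² + (-15−10)² + (13−(-9))² = 4 + 625 + 484 = 1113
|qD|² = (9−7)² + (-15−2)² + (13−1)² = 4 + 289 + 144 = 437
Sorted ascending: D, A, C, … — the second-nearest is A.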